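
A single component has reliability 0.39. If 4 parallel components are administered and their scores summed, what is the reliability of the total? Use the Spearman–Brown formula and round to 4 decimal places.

ρ_k = kρ / (1 + (k−1)ρ) = 4·0.39 / (1 + 3·0.39) = 1.560 / 2.170 = 0.7189.

0.7189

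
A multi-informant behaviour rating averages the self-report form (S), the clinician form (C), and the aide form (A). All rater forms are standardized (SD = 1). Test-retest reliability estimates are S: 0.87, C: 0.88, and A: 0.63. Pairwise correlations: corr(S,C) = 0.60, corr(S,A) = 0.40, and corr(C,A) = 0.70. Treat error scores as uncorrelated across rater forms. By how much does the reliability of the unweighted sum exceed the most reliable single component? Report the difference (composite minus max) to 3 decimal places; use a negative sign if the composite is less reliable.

0.023

Var(sum) = 3 + 3.4 = 6.4; true-score variance = 2.38 + 3.4 = 5.78; composite reliability = 0.9031.
Max component reliability = 0.8800.
Difference = 0.9031 − 0.8800 = 0.023.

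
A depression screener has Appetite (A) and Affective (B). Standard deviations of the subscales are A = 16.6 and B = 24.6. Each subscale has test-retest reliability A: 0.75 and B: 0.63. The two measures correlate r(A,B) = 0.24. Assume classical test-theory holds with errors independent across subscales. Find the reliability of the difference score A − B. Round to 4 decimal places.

Var(A−B) = 16.6² + 24.6² − 2·16.6·24.6·0.24 = 880.72 − 196.013 = 684.707.
Because errors are independent across components, Cov(Tᵢ,Tⱼ) = Cov(Xᵢ,Xⱼ); the off-diagonal part of the true-score variance is the same as above.
True-score variance = [16.6²·0.75 + 24.6²·0.63] − 196.013 = 587.921 − 196.013 = 391.908.
Reliability = 391.908 / 684.707 = 0.5724.

0.5724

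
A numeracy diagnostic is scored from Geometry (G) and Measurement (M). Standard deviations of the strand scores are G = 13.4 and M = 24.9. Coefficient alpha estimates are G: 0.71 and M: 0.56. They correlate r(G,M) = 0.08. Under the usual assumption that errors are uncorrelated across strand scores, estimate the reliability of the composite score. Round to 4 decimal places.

0.6191

Var(G+M) = 13.4² + 24.9² + 2·[13.4·24.9·0.08] = 799.57 + 53.3856 = 852.956.
Under uncorrelated errors the observed covariances equal the true-score covariances, so only the own-variance terms attenuate.
True-score variance = [13.4²·0.71 + 24.9²·0.56] + 53.3856 = 474.693 + 53.3856 = 528.079.
Reliability = 528.079 / 852.956 = 0.6191.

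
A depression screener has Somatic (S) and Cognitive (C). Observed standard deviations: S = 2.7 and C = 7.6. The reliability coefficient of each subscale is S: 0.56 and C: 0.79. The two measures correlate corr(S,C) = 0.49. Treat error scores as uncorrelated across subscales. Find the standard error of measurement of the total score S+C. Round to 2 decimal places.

3.92

Var(total) = 65.05 + 20.1096 = 85.1596.
True-score variance = 49.7128 + 20.1096 = 69.8224, so reliability = 0.8199.
Error variance = 85.1596 − 69.8224 = 15.3372; SEM = √15.3372 = 3.92.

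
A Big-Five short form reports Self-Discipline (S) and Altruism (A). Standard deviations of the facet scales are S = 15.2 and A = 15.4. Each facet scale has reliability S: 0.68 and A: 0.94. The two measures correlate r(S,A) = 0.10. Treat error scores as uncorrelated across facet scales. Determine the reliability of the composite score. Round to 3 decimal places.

0.829

Var(S+A) = 15.2² + 15.4² + 2·[15.2·15.4·0.10] = 468.2 + 46.816 = 515.016.
Because errors are independent across components, Cov(Tᵢ,Tⱼ) = Cov(Xᵢ,Xⱼ); the off-diagonal part of the true-score variance is the same as above.
True-score variance = [15.2²·0.68 + 15.4²·0.94] + 46.816 = 380.038 + 46.816 = 426.854.
Reliability = 426.854 / 515.016 = 0.829.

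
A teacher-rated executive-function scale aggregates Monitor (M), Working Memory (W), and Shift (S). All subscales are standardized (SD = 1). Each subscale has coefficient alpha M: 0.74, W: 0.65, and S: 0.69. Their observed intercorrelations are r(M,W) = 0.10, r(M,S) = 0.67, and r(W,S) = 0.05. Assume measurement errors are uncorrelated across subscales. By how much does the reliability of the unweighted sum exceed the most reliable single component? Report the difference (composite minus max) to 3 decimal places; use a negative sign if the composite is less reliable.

0.062

Var(sum) = 3 + 1.64 = 4.64; true-score variance = 2.08 + 1.64 = 3.72; composite reliability = 0.8017.
Max component reliability = 0.7400.
Difference = 0.8017 − 0.7400 = 0.062.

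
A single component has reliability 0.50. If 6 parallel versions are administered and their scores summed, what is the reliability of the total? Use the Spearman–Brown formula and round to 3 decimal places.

0.857

ρ_k = kρ / (1 + (k−1)ρ) = 6·0.50 / (1 + 5·0.50) = 3.000 / 3.500 = 0.857.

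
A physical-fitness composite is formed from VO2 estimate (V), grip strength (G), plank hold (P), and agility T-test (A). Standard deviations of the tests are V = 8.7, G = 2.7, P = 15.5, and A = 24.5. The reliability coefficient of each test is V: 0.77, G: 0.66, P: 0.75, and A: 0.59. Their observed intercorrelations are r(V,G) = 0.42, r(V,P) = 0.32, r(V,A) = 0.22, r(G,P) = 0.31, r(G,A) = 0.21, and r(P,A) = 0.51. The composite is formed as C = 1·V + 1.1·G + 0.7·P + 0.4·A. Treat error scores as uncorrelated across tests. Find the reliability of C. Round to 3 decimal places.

0.840

Var(C) = 8.7² + 1.1²·2.7² + 0.7²·15.5² + 0.4²·24.5² + 2·[1.1·8.7·2.7·0.42 + 0.7·8.7·15.5·0.32 + 0.4·8.7·24.5·0.22 + 0.77·2.7·15.5·0.31 + 0.44·2.7·24.5·0.21 + 0.28·15.5·24.5·0.51] = 298.273 + 260.292 = 558.566.
With uncorrelated errors the cross-covariances are all true-score covariance, so they carry over unchanged; only the diagonal terms shrink to ρᵢσᵢ².
True-score variance = [8.7²·0.77 + 1.1²·2.7²·0.66 + 0.7²·15.5²·0.75 + 0.4²·24.5²·0.59] + 260.292 = 209.059 + 260.292 = 469.351.
Reliability = 469.351 / 558.566 = 0.840.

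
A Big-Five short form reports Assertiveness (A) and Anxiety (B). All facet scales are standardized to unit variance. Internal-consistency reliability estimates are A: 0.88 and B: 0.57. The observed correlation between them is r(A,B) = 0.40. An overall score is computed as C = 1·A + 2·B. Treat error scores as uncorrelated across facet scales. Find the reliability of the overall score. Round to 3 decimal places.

0.721

Var(C) = 1 + 2² + 2·[2·0.40] = 5 + 1.6 = 6.6.
With uncorrelated errors the cross-covariances are all true-score covariance, so they carry over unchanged; only the diagonal terms shrink to ρᵢσᵢ².
True-score variance = [0.88 + 2²·0.57] + 1.6 = 3.16 + 1.6 = 4.76.
Reliability = 4.76 / 6.6 = 0.721.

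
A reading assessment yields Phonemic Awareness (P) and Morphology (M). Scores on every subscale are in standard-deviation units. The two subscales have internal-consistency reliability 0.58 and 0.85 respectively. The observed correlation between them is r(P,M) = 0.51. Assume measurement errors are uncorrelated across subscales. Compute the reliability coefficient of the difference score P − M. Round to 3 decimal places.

0.418

Var(P−M) = 1 + 1 − 2·0.51 = 2 − 1.02 = 0.98.
With uncorrelated errors the cross-covariances are all true-score covariance, so they carry over unchanged; only the diagonal terms shrink to ρᵢσᵢ².
True-score variance = [0.58 + 0.85] − 1.02 = 1.43 − 1.02 = 0.41.
Reliability = 0.41 / 0.98 = 0.418.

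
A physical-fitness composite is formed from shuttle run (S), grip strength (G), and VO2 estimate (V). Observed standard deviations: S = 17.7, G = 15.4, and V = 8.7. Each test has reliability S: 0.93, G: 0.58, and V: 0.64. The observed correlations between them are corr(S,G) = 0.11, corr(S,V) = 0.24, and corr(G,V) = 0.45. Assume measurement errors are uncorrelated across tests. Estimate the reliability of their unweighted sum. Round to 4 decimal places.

Var(S+G+V) = 17.7² + 15.4² + 8.7² + 2·[17.7·15.4·0.11 + 17.7·8.7·0.24 + 15.4·8.7·0.45] = 626.14 + 254.465 = 880.605.
With uncorrelated errors the cross-covariances are all true-score covariance, so they carry over unchanged; only the diagonal terms shrink to ρᵢσᵢ².
True-score variance = [17.7²·0.93 + 15.4²·0.58 + 8.7²·0.64] + 254.465 = 477.354 + 254.465 = 731.819.
Reliability = 731.819 / 880.605 = 0.8310.

0.8310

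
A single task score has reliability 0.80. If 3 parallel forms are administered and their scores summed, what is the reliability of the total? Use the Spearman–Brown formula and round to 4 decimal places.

ρ_k = kρ / (1 + (k−1)ρ) = 3·0.80 / (1 + 2·0.80) = 2.400 / 2.600 = 0.9231.

0.9231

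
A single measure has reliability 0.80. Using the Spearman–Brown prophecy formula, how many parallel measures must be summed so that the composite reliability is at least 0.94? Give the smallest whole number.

4

k ≥ ρ*(1−ρ₁)/(ρ₁(1−ρ*)) = 0.94·0.20 / (0.80·0.06) = 3.917.
Smallest integer k = 4.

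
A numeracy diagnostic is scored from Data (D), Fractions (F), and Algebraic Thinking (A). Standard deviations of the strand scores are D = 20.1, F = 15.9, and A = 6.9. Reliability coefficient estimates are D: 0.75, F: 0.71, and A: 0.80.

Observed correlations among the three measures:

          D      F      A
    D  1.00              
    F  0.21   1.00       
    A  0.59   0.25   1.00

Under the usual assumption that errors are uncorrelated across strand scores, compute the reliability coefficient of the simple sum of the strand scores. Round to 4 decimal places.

0.8261

Var(D+F+A) = 20.1² + 15.9² + 6.9² + 2·[20.1·15.9·0.21 + 20.1·6.9·0.59 + 15.9·6.9·0.25] = 704.43 + 352.737 = 1057.17.
Because errors are independent across components, Cov(Tᵢ,Tⱼ) = Cov(Xᵢ,Xⱼ); the off-diagonal part of the true-score variance is the same as above.
True-score variance = [20.1²·0.75 + 15.9²·0.71 + 6.9²·0.80] + 352.737 = 520.591 + 352.737 = 873.328.
Reliability = 873.328 / 1057.17 = 0.8261.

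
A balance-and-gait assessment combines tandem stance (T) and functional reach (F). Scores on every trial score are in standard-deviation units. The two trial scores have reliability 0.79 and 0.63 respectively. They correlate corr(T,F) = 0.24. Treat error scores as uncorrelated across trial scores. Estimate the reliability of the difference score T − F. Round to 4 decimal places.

0.6184

Var(T−F) = 1 + 1 − 2·0.24 = 2 − 0.48 = 1.52.
With uncorrelated errors the cross-covariances are all true-score covariance, so they carry over unchanged; only the diagonal terms shrink to ρᵢσᵢ².
True-score variance = [0.79 + 0.63] − 0.48 = 1.42 − 0.48 = 0.94.
Reliability = 0.94 / 1.52 = 0.6184.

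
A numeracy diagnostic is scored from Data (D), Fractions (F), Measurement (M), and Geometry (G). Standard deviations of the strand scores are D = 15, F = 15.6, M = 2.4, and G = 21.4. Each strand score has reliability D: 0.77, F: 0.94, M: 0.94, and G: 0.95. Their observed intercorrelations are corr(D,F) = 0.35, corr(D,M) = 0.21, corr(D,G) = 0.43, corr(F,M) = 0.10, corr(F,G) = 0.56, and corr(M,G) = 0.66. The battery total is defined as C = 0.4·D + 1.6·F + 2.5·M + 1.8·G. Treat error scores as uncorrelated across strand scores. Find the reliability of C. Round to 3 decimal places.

0.969

Var(C) = 0.4²·15² + 1.6²·15.6² + 2.5²·2.4² + 1.8²·21.4² + 2·[0.64·15·15.6·0.35 + 15·2.4·0.21 + 0.72·15·21.4·0.43 + 4·15.6·2.4·0.10 + 2.88·15.6·21.4·0.56 + 4.5·2.4·21.4·0.66] = 2178.79 + 1730.58 = 3909.37.
Under uncorrelated errors the observed covariances equal the true-score covariances, so only the own-variance terms attenuate.
True-score variance = [0.4²·15²·0.77 + 1.6²·15.6²·0.94 + 2.5²·2.4²·0.94 + 1.8²·21.4²·0.95] + 1730.58 = 2056.78 + 1730.58 = 3787.36.
Reliability = 3787.36 / 3909.37 = 0.969.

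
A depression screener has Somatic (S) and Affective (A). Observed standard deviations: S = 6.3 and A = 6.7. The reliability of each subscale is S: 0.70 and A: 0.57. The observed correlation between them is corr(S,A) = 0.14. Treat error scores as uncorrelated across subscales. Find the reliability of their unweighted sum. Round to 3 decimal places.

0.676

Var(S+A) = 6.3² + 6.7² + 2·[6.3·6.7·0.14] = 84.58 + 11.8188 = 96.3988.
Because errors are independent across components, Cov(Tᵢ,Tⱼ) = Cov(Xᵢ,Xⱼ); the off-diagonal part of the true-score variance is the same as above.
True-score variance = [6.3²·0.70 + 6.7²·0.57] + 11.8188 = 53.3703 + 11.8188 = 65.1891.
Reliability = 65.1891 / 96.3988 = 0.676.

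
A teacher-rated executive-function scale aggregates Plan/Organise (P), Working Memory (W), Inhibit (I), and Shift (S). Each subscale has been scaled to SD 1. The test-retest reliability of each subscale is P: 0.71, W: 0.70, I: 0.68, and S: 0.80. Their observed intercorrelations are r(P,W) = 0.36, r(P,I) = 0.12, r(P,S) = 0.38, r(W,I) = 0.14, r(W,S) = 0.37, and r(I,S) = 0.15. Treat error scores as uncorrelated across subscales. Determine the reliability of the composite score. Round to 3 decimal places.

Var(P+W+I+S) = 4 + 2·[0.36 + 0.12 + 0.38 + 0.14 + 0.37 + 0.15] = 4 + 3.04 = 7.04.
With uncorrelated errors the cross-covariances are all true-score covariance, so they carry over unchanged; only the diagonal terms shrink to ρᵢσᵢ².
True-score variance = [0.71 + 0.70 + 0.68 + 0.80] + 3.04 = 2.89 + 3.04 = 5.93.
Reliability = 5.93 / 7.04 = 0.842.

0.842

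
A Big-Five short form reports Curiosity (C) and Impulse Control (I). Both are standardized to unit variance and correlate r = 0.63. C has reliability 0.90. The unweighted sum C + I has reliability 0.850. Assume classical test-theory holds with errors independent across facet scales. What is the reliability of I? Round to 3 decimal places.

0.611

Var(C+I) = 2 + 2·0.63 = 3.260.
True-score variance = ρ_C + ρ_I + 2·0.63, so 0.850 = (0.90 + ρ_I + 1.26) / 3.260.
ρ_I = 0.850·3.260 − 0.90 − 1.26 = 0.611.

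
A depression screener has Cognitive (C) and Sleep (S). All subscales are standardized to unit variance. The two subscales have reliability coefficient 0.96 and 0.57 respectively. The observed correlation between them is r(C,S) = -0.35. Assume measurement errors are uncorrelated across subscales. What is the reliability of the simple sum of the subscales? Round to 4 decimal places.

Var(C+S) = 2 + 2·[(-0.35)] = 2 − 0.7 = 1.3.
Under uncorrelated errors the observed covariances equal the true-score covariances, so only the own-variance terms attenuate.
True-score variance = [0.96 + 0.57] − 0.7 = 1.53 − 0.7 = 0.83.
Reliability = 0.83 / 1.3 = 0.6385.

0.6385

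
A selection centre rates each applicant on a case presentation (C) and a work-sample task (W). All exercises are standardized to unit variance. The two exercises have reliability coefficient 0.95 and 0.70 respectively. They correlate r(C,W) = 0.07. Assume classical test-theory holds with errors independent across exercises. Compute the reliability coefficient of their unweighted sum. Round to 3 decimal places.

0.836

Var(C+W) = 2 + 2·[0.07] = 2 + 0.14 = 2.14.
Because errors are independent across components, Cov(Tᵢ,Tⱼ) = Cov(Xᵢ,Xⱼ); the off-diagonal part of the true-score variance is the same as above.
True-score variance = [0.95 + 0.70] + 0.14 = 1.65 + 0.14 = 1.79.
Reliability = 1.79 / 2.14 = 0.836.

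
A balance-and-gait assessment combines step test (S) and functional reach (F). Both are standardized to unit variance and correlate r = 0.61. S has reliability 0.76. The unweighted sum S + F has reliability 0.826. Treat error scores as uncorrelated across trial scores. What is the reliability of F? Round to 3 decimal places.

0.680

Var(S+F) = 2 + 2·0.61 = 3.220.
True-score variance = ρ_S + ρ_F + 2·0.61, so 0.826 = (0.76 + ρ_F + 1.22) / 3.220.
ρ_F = 0.826·3.220 − 0.76 − 1.22 = 0.680.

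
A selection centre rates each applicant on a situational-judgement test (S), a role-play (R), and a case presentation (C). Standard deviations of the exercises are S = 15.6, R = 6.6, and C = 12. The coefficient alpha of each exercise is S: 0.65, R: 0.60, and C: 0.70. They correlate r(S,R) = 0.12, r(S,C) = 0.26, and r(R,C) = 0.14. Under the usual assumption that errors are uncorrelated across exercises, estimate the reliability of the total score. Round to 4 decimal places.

0.7465

Var(S+R+C) = 15.6² + 6.6² + 12² + 2·[15.6·6.6·0.12 + 15.6·12·0.26 + 6.6·12·0.14] = 430.92 + 144.23 = 575.15.
With uncorrelated errors the cross-covariances are all true-score covariance, so they carry over unchanged; only the diagonal terms shrink to ρᵢσᵢ².
True-score variance = [15.6²·0.65 + 6.6²·0.60 + 12²·0.70] + 144.23 = 285.12 + 144.23 = 429.35.
Reliability = 429.35 / 575.15 = 0.7465.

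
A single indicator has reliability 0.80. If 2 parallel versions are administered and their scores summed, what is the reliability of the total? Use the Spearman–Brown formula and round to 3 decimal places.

0.889

ρ_k = kρ / (1 + (k−1)ρ) = 2·0.80 / (1 + 1·0.80) = 1.600 / 1.800 = 0.889.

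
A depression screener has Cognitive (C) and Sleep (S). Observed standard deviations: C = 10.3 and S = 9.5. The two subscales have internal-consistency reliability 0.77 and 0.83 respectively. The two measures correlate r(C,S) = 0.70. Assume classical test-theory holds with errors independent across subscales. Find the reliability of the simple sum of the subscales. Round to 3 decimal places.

Var(C+S) = 10.3² + 9.5² + 2·[10.3·9.5·0.70] = 196.34 + 136.99 = 333.33.
Under uncorrelated errors the observed covariances equal the true-score covariances, so only the own-variance terms attenuate.
True-score variance = [10.3²·0.77 + 9.5²·0.83] + 136.99 = 156.597 + 136.99 = 293.587.
Reliability = 293.587 / 333.33 = 0.881.

0.881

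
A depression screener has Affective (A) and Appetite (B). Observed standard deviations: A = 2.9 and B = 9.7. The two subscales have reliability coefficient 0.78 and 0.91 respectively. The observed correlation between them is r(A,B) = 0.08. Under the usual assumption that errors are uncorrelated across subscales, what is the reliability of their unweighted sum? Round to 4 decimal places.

Var(A+B) = 2.9² + 9.7² + 2·[2.9·9.7·0.08] = 102.5 + 4.5008 = 107.001.
Because errors are independent across components, Cov(Tᵢ,Tⱼ) = Cov(Xᵢ,Xⱼ); the off-diagonal part of the true-score variance is the same as above.
True-score variance = [2.9²·0.78 + 9.7²·0.91] + 4.5008 = 92.1817 + 4.5008 = 96.6825.
Reliability = 96.6825 / 107.001 = 0.9036.

0.9036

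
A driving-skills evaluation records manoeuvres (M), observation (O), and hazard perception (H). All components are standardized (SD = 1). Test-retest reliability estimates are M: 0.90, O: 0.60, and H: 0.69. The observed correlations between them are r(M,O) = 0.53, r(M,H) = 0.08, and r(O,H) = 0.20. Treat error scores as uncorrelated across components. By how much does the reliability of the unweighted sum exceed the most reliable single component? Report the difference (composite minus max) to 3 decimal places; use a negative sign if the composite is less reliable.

-0.075

Var(sum) = 3 + 1.62 = 4.62; true-score variance = 2.19 + 1.62 = 3.81; composite reliability = 0.8247.
Max component reliability = 0.9000.
Difference = 0.8247 − 0.9000 = -0.075.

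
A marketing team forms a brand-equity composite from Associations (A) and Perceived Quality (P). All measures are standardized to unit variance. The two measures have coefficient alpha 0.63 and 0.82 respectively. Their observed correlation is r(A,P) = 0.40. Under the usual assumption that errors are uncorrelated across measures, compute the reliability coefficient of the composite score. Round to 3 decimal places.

Var(A+P) = 2 + 2·[0.40] = 2 + 0.8 = 2.8.
Under uncorrelated errors the observed covariances equal the true-score covariances, so only the own-variance terms attenuate.
True-score variance = [0.63 + 0.82] + 0.8 = 1.45 + 0.8 = 2.25.
Reliability = 2.25 / 2.8 = 0.804.

0.804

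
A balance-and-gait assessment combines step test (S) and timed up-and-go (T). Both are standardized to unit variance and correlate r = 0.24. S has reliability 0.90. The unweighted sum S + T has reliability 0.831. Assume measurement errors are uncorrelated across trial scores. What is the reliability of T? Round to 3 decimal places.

0.681

Var(S+T) = 2 + 2·0.24 = 2.480.
True-score variance = ρ_S + ρ_T + 2·0.24, so 0.831 = (0.90 + ρ_T + 0.48) / 2.480.
ρ_T = 0.831·2.480 − 0.90 − 0.48 = 0.681.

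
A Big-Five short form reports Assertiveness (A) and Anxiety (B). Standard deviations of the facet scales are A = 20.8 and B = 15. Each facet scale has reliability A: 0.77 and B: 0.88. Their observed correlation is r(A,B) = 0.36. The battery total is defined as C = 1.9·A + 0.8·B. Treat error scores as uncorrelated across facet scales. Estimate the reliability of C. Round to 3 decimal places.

Var(C) = 1.9²·20.8² + 0.8²·15² + 2·[1.52·20.8·15·0.36] = 1705.83 + 341.453 = 2047.28.
Under uncorrelated errors the observed covariances equal the true-score covariances, so only the own-variance terms attenuate.
True-score variance = [1.9²·20.8²·0.77 + 0.8²·15²·0.88] + 341.453 = 1329.33 + 341.453 = 1670.78.
Reliability = 1670.78 / 2047.28 = 0.816.

0.816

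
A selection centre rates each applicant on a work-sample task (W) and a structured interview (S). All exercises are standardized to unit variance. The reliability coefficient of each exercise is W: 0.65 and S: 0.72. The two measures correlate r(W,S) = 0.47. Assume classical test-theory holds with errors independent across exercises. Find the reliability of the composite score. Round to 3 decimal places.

0.786

Var(W+S) = 2 + 2·[0.47] = 2 + 0.94 = 2.94.
Under uncorrelated errors the observed covariances equal the true-score covariances, so only the own-variance terms attenuate.
True-score variance = [0.65 + 0.72] + 0.94 = 1.37 + 0.94 = 2.31.
Reliability = 2.31 / 2.94 = 0.786.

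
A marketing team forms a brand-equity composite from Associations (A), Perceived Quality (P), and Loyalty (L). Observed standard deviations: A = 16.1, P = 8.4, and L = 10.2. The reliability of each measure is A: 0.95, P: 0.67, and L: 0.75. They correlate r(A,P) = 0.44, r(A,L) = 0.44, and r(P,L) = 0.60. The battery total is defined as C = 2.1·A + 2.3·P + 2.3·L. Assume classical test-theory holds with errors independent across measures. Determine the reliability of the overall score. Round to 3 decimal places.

Var(C) = 2.1²·16.1² + 2.3²·8.4² + 2.3²·10.2² + 2·[4.83·16.1·8.4·0.44 + 4.83·16.1·10.2·0.44 + 5.29·8.4·10.2·0.60] = 2066.75 + 1816.72 = 3883.47.
Because errors are independent across components, Cov(Tᵢ,Tⱼ) = Cov(Xᵢ,Xⱼ); the off-diagonal part of the true-score variance is the same as above.
True-score variance = [2.1²·16.1²·0.95 + 2.3²·8.4²·0.67 + 2.3²·10.2²·0.75] + 1816.72 = 1748.82 + 1816.72 = 3565.55.
Reliability = 3565.55 / 3883.47 = 0.918.

0.918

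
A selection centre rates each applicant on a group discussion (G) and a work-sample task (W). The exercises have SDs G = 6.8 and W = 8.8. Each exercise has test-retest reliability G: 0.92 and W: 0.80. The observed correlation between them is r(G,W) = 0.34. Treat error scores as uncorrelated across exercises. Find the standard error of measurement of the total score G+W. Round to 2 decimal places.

4.38

Var(total) = 123.68 + 40.6912 = 164.371.
True-score variance = 104.493 + 40.6912 = 145.184, so reliability = 0.8833.
Error variance = 164.371 − 145.184 = 19.1872; SEM = √19.1872 = 4.38.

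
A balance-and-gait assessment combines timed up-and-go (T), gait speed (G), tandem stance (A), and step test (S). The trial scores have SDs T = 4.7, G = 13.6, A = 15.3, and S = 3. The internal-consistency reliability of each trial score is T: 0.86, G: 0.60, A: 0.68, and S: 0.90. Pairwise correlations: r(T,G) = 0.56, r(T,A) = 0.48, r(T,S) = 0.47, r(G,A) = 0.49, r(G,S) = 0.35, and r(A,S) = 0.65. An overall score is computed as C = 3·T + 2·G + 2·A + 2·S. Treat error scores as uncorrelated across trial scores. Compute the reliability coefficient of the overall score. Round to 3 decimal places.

0.843

Var(C) = 3²·4.7² + 2²·13.6² + 2²·15.3² + 2²·3² + 2·[6·4.7·13.6·0.56 + 6·4.7·15.3·0.48 + 6·4.7·3·0.47 + 4·13.6·15.3·0.49 + 4·13.6·3·0.35 + 4·15.3·3·0.65] = 1911.01 + 2091.86 = 4002.87.
Because errors are independent across components, Cov(Tᵢ,Tⱼ) = Cov(Xᵢ,Xⱼ); the off-diagonal part of the true-score variance is the same as above.
True-score variance = [3²·4.7²·0.86 + 2²·13.6²·0.60 + 2²·15.3²·0.68 + 2²·3²·0.90] + 2091.86 = 1284.01 + 2091.86 = 3375.87.
Reliability = 3375.87 / 4002.87 = 0.843.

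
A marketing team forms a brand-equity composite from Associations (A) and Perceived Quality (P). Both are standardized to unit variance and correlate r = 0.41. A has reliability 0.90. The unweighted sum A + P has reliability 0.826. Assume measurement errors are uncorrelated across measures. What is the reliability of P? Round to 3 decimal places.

0.609

Var(A+P) = 2 + 2·0.41 = 2.820.
True-score variance = ρ_A + ρ_P + 2·0.41, so 0.826 = (0.90 + ρ_P + 0.82) / 2.820.
ρ_P = 0.826·2.820 − 0.90 − 0.82 = 0.609.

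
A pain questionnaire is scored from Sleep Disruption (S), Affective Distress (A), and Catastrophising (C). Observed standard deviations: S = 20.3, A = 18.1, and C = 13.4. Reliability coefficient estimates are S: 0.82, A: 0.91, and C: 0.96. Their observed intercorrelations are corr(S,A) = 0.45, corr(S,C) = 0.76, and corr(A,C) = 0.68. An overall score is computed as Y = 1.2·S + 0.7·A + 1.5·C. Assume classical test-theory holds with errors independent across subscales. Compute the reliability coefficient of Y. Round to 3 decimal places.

Var(Y) = 1.2²·20.3² + 0.7²·18.1² + 1.5²·13.4² + 2·[0.84·20.3·18.1·0.45 + 1.8·20.3·13.4·0.76 + 1.05·18.1·13.4·0.68] = 1157.95 + 1368.37 = 2526.32.
Because errors are independent across components, Cov(Tᵢ,Tⱼ) = Cov(Xᵢ,Xⱼ); the off-diagonal part of the true-score variance is the same as above.
True-score variance = [1.2²·20.3²·0.82 + 0.7²·18.1²·0.91 + 1.5²·13.4²·0.96] + 1368.37 = 1020.53 + 1368.37 = 2388.9.
Reliability = 2388.9 / 2526.32 = 0.946.

0.946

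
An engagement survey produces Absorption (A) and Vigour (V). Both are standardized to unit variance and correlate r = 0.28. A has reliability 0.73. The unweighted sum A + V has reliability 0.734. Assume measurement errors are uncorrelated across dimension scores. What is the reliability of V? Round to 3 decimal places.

Var(A+V) = 2 + 2·0.28 = 2.560.
True-score variance = ρ_A + ρ_V + 2·0.28, so 0.734 = (0.73 + ρ_V + 0.56) / 2.560.
ρ_V = 0.734·2.560 − 0.73 − 0.56 = 0.589.

0.589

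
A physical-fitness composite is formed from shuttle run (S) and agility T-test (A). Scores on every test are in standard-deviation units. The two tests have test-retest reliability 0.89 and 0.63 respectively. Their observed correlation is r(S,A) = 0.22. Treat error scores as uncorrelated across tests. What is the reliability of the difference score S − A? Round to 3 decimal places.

0.692

Var(S−A) = 1 + 1 − 2·0.22 = 2 − 0.44 = 1.56.
Under uncorrelated errors the observed covariances equal the true-score covariances, so only the own-variance terms attenuate.
True-score variance = [0.89 + 0.63] − 0.44 = 1.52 − 0.44 = 1.08.
Reliability = 1.08 / 1.56 = 0.692.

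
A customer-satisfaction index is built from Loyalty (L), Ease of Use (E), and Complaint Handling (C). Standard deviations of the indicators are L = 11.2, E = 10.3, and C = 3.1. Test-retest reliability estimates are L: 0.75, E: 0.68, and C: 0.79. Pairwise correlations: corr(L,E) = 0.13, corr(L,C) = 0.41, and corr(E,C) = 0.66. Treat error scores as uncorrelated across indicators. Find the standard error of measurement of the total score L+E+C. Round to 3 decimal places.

Var(total) = 241.14 + 100.612 = 341.752.
True-score variance = 173.813 + 100.612 = 274.425, so reliability = 0.8030.
Error variance = 341.752 − 274.425 = 67.3269; SEM = √67.3269 = 8.205.

8.205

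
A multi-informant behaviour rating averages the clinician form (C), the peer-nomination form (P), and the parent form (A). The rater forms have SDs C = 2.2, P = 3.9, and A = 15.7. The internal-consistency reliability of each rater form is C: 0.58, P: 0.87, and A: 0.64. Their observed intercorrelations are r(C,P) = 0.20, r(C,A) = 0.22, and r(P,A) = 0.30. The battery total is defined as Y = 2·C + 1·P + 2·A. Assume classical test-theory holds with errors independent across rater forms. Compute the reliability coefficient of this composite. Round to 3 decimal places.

0.686

Var(Y) = 2²·2.2² + 3.9² + 2²·15.7² + 2·[2·2.2·3.9·0.20 + 4·2.2·15.7·0.22 + 2·3.9·15.7·0.30] = 1020.53 + 141.13 = 1161.66.
Because errors are independent across components, Cov(Tᵢ,Tⱼ) = Cov(Xᵢ,Xⱼ); the off-diagonal part of the true-score variance is the same as above.
True-score variance = [2²·2.2²·0.58 + 3.9²·0.87 + 2²·15.7²·0.64] + 141.13 = 655.476 + 141.13 = 796.606.
Reliability = 796.606 / 1161.66 = 0.686.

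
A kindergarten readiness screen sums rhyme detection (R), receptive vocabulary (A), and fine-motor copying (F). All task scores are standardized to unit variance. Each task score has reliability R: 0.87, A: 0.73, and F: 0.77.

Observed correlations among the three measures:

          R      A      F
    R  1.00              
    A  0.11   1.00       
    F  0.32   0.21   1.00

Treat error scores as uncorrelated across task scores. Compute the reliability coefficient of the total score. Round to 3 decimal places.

Var(R+A+F) = 3 + 2·[0.11 + 0.32 + 0.21] = 3 + 1.28 = 4.28.
With uncorrelated errors the cross-covariances are all true-score covariance, so they carry over unchanged; only the diagonal terms shrink to ρᵢσᵢ².
True-score variance = [0.87 + 0.73 + 0.77] + 1.28 = 2.37 + 1.28 = 3.65.
Reliability = 3.65 / 4.28 = 0.853.

0.853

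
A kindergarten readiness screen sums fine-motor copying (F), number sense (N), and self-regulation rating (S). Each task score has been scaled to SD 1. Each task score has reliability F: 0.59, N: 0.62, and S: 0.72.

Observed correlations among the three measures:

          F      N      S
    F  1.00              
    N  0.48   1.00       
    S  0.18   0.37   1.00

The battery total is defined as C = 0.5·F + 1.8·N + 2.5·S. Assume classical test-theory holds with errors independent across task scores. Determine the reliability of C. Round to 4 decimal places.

0.7856

Var(C) = 0.5² + 1.8² + 2.5² + 2·[0.9·0.48 + 1.25·0.18 + 4.5·0.37] = 9.74 + 4.644 = 14.384.
Under uncorrelated errors the observed covariances equal the true-score covariances, so only the own-variance terms attenuate.
True-score variance = [0.5²·0.59 + 1.8²·0.62 + 2.5²·0.72] + 4.644 = 6.6563 + 4.644 = 11.3003.
Reliability = 11.3003 / 14.384 = 0.7856.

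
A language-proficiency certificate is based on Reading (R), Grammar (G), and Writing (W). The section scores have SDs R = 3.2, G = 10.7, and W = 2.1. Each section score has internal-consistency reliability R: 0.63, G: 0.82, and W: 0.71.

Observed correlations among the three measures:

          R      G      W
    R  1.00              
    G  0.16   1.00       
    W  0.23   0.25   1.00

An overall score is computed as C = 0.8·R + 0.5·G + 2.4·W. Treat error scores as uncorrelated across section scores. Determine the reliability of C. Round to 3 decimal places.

0.823

Var(C) = 0.8²·3.2² + 0.5²·10.7² + 2.4²·2.1² + 2·[0.4·3.2·10.7·0.16 + 1.92·3.2·2.1·0.23 + 1.2·10.7·2.1·0.25] = 60.5777 + 23.7998 = 84.3775.
With uncorrelated errors the cross-covariances are all true-score covariance, so they carry over unchanged; only the diagonal terms shrink to ρᵢσᵢ².
True-score variance = [0.8²·3.2²·0.63 + 0.5²·10.7²·0.82 + 2.4²·2.1²·0.71] + 23.7998 = 45.6344 + 23.7998 = 69.4342.
Reliability = 69.4342 / 84.3775 = 0.823.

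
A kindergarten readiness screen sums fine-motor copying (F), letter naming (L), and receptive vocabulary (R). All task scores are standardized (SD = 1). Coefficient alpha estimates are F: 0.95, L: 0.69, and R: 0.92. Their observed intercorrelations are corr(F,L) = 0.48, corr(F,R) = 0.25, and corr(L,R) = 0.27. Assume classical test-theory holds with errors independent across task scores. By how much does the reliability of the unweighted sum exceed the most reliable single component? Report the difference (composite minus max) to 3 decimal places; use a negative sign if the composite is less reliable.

-0.038

Var(sum) = 3 + 2 = 5; true-score variance = 2.56 + 2 = 4.56; composite reliability = 0.9120.
Max component reliability = 0.9500.
Difference = 0.9120 − 0.9500 = -0.038.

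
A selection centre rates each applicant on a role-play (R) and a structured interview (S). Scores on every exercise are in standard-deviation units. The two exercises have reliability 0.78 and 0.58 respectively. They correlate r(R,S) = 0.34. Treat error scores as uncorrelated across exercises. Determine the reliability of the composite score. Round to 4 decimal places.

0.7612

Var(R+S) = 2 + 2·[0.34] = 2 + 0.68 = 2.68.
With uncorrelated errors the cross-covariances are all true-score covariance, so they carry over unchanged; only the diagonal terms shrink to ρᵢσᵢ².
True-score variance = [0.78 + 0.58] + 0.68 = 1.36 + 0.68 = 2.04.
Reliability = 2.04 / 2.68 = 0.7612.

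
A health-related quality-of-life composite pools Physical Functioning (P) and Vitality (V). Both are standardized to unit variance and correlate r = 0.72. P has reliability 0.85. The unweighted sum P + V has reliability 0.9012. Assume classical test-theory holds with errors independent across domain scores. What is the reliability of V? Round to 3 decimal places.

0.810

Var(P+V) = 2 + 2·0.72 = 3.440.
True-score variance = ρ_P + ρ_V + 2·0.72, so 0.9012 = (0.85 + ρ_V + 1.44) / 3.440.
ρ_V = 0.9012·3.440 − 0.85 − 1.44 = 0.810.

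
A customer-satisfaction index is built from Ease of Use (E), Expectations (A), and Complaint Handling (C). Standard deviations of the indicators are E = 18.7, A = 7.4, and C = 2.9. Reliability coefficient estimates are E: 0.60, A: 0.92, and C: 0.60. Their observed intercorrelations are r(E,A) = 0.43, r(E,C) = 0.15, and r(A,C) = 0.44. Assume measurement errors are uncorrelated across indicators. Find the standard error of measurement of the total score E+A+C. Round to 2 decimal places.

Var(total) = 412.86 + 154.161 = 567.021.
True-score variance = 265.239 + 154.161 = 419.4, so reliability = 0.7397.
Error variance = 567.021 − 419.4 = 147.621; SEM = √147.621 = 12.15.

12.15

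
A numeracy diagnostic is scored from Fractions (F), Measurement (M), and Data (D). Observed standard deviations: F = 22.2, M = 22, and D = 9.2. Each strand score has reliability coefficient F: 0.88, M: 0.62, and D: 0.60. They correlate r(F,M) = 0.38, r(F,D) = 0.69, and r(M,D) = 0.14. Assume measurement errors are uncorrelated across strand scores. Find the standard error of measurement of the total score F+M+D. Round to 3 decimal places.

16.641

Var(total) = 1061.48 + 709.707 = 1771.19.
True-score variance = 784.563 + 709.707 = 1494.27, so reliability = 0.8437.
Error variance = 1771.19 − 1494.27 = 276.917; SEM = √276.917 = 16.641.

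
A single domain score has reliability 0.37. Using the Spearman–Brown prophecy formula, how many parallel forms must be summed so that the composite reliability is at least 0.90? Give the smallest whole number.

16

k ≥ ρ*(1−ρ₁)/(ρ₁(1−ρ*)) = 0.90·0.63 / (0.37·0.10) = 15.324.
Smallest integer k = 16.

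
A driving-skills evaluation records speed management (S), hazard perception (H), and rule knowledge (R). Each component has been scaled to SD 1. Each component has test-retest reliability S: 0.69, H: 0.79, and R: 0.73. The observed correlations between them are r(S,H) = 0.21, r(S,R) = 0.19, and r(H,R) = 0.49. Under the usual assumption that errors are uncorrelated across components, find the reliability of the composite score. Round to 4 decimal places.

Var(S+H+R) = 3 + 2·[0.21 + 0.19 + 0.49] = 3 + 1.78 = 4.78.
Under uncorrelated errors the observed covariances equal the true-score covariances, so only the own-variance terms attenuate.
True-score variance = [0.69 + 0.79 + 0.73] + 1.78 = 2.21 + 1.78 = 3.99.
Reliability = 3.99 / 4.78 = 0.8347.

0.8347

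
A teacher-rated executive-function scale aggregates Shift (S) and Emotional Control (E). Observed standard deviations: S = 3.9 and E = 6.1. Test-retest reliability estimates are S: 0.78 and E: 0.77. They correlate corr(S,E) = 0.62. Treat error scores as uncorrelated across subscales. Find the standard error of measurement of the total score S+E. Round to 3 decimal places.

Var(total) = 52.42 + 29.4996 = 81.9196.
True-score variance = 40.5155 + 29.4996 = 70.0151, so reliability = 0.8547.
Error variance = 81.9196 − 70.0151 = 11.9045; SEM = √11.9045 = 3.450.

3.450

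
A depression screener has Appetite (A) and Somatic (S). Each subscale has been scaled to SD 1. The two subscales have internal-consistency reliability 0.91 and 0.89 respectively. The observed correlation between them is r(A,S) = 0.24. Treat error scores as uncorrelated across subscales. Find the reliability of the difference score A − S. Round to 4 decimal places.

Var(A−S) = 1 + 1 − 2·0.24 = 2 − 0.48 = 1.52.
With uncorrelated errors the cross-covariances are all true-score covariance, so they carry over unchanged; only the diagonal terms shrink to ρᵢσᵢ².
True-score variance = [0.91 + 0.89] − 0.48 = 1.8 − 0.48 = 1.32.
Reliability = 1.32 / 1.52 = 0.8684.

0.8684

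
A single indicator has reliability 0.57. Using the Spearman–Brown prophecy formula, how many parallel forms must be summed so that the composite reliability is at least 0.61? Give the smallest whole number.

k ≥ ρ*(1−ρ₁)/(ρ₁(1−ρ*)) = 0.61·0.43 / (0.57·0.39) = 1.180.
Smallest integer k = 2.

2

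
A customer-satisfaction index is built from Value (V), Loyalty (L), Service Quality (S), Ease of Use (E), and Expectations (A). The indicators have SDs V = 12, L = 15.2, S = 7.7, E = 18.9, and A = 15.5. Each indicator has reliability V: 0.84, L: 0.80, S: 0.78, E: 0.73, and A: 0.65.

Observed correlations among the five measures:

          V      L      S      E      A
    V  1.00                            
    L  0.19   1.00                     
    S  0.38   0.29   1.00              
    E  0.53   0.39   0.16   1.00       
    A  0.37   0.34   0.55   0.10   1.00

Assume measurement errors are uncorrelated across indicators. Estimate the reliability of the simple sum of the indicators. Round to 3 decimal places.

0.883

Var(V+L+S+E+A) = 12² + 15.2² + 7.7² + 18.9² + 15.5² + 2·[12·15.2·0.19 + 12·7.7·0.38 + 12·18.9·0.53 + 12·15.5·0.37 + 15.2·7.7·0.29 + 15.2·18.9·0.39 + 15.2·15.5·0.34 + 7.7·18.9·0.16 + 7.7·15.5·0.55 + 18.9·15.5·0.10] = 1031.79 + 1206.2 = 2237.99.
With uncorrelated errors the cross-covariances are all true-score covariance, so they carry over unchanged; only the diagonal terms shrink to ρᵢσᵢ².
True-score variance = [12²·0.84 + 15.2²·0.80 + 7.7²·0.78 + 18.9²·0.73 + 15.5²·0.65] + 1206.2 = 768.964 + 1206.2 = 1975.16.
Reliability = 1975.16 / 2237.99 = 0.883.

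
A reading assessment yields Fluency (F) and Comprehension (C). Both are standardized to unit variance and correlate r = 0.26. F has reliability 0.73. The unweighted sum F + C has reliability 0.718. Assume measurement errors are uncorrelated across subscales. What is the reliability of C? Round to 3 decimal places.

Var(F+C) = 2 + 2·0.26 = 2.520.
True-score variance = ρ_F + ρ_C + 2·0.26, so 0.718 = (0.73 + ρ_C + 0.52) / 2.520.
ρ_C = 0.718·2.520 − 0.73 − 0.52 = 0.559.

0.559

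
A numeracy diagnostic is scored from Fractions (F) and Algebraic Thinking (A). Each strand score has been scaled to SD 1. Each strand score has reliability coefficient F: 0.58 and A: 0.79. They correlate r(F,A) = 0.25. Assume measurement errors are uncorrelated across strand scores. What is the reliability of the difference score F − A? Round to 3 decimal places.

Var(F−A) = 1 + 1 − 2·0.25 = 2 − 0.5 = 1.5.
With uncorrelated errors the cross-covariances are all true-score covariance, so they carry over unchanged; only the diagonal terms shrink to ρᵢσᵢ².
True-score variance = [0.58 + 0.79] − 0.5 = 1.37 − 0.5 = 0.87.
Reliability = 0.87 / 1.5 = 0.580.

0.580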